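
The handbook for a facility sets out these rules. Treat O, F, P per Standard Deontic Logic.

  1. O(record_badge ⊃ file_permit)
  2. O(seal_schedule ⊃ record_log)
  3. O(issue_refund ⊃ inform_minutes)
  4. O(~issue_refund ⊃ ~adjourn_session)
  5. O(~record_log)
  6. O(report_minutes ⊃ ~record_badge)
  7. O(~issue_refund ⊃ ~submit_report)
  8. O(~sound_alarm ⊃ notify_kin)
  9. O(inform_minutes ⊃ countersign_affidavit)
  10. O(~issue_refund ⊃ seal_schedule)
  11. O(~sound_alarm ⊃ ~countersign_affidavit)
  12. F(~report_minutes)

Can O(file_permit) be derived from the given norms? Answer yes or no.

No

Premise 1 is O(record_badge ⊃ file_permit), but O(record_badge) is not derivable from the premises, so it does not yield O(file_permit).
No other premise forces O(file_permit). An ideal world satisfying every premise can still have file_permit false, so O(file_permit) is not derivable.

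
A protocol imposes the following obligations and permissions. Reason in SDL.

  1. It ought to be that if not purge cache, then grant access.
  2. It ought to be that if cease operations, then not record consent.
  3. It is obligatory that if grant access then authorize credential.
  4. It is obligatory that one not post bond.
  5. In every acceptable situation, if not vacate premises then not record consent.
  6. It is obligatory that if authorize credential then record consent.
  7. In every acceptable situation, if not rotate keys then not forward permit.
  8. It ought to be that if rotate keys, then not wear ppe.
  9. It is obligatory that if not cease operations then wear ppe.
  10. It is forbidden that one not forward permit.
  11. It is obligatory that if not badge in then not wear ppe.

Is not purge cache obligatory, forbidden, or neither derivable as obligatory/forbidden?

Premise 10, F(¬forward_permit), is equivalent to O(forward_permit).
The contrapositive of premise 7 (O(¬rotate_keys → ¬forward_permit)) is O(forward_permit → rotate_keys), and O(forward_permit) is already established, so O(rotate_keys).
With premise 8, O(rotate_keys → ¬wear_ppe), the K-axiom yields O(¬wear_ppe).
Premise 9, O(¬cease_operations → wear_ppe), contraposes to O(¬wear_ppe → cease_operations); with O(¬wear_ppe) we get O(cease_operations).
With premise 2, O(cease_operations → ¬record_consent), the K-axiom yields O(¬record_consent).
Premise 6, O(authorize_credential → record_consent), contraposes to O(¬record_consent → ¬authorize_credential); with O(¬record_consent) we get O(¬authorize_credential).
The contrapositive of premise 3 (O(grant_access → authorize_credential)) is O(¬authorize_credential → ¬grant_access), and O(¬authorize_credential) is already established, so O(¬grant_access).
Premise 1, O(¬purge_cache → grant_access), contraposes to O(¬grant_access → purge_cache); with O(¬grant_access) we get O(purge_cache).
Premises 4, 5, 11 do not contribute to this derivation.
Thus O(purge_cache), which is F(¬purge_cache): ¬purge_cache is forbidden.

Forbidden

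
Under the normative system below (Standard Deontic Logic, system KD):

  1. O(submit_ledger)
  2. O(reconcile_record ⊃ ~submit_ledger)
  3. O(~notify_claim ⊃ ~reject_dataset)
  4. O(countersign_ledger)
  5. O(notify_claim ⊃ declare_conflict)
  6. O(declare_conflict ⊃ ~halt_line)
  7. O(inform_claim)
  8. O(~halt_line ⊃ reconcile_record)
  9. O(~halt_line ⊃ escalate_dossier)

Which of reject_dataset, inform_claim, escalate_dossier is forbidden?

Premise 1 gives O(submit_ledger).
Premise 2 is O(reconcile_record ⊃ ~submit_ledger); contrapositively O(submit_ledger ⊃ ~reconcile_record). Since O(submit_ledger) holds, K gives O(~reconcile_record).
The contrapositive of premise 8 (O(~halt_line ⊃ reconcile_record)) is O(~reconcile_record ⊃ halt_line), and O(~reconcile_record) is already established, so O(halt_line).
Premise 6 is O(declare_conflict ⊃ ~halt_line); contrapositively O(halt_line ⊃ ~declare_conflict). Since O(halt_line) holds, K gives O(~declare_conflict).
Premise 5, O(notify_claim ⊃ declare_conflict), contraposes to O(~declare_conflict ⊃ ~notify_claim); with O(~declare_conflict) we get O(~notify_claim).
From O(~notify_claim) and premise 3, O(~notify_claim ⊃ ~reject_dataset), we obtain O(~reject_dataset).
So O(~reject_dataset) holds, i.e. reject_dataset is forbidden. None of the other listed options is forbidden under the premises.

reject_dataset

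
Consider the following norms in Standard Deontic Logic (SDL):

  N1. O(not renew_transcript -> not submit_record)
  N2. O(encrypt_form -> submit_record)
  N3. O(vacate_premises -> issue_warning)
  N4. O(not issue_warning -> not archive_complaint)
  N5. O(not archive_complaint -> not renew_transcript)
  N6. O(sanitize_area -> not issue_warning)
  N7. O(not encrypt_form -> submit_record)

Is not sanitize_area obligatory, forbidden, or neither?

Premises 2 and 7 are O(encrypt_form -> submit_record) and O(not encrypt_form -> submit_record); every ideal world satisfies encrypt_form or not encrypt_form, so in either case submit_record holds — hence O(submit_record).
Premise 1 is O(not renew_transcript -> not submit_record); contrapositively O(submit_record -> renew_transcript). Since O(submit_record) holds, K gives O(renew_transcript).
Premise 5 is O(not archive_complaint -> not renew_transcript); contrapositively O(renew_transcript -> archive_complaint). Since O(renew_transcript) holds, K gives O(archive_complaint).
Premise 4 is O(not issue_warning -> not archive_complaint); contrapositively O(archive_complaint -> issue_warning). Since O(archive_complaint) holds, K gives O(issue_warning).
Premise 6, O(sanitize_area -> not issue_warning), contraposes to O(issue_warning -> not sanitize_area); with O(issue_warning) we get O(not sanitize_area).
Premise 3 does not contribute to this derivation.
Hence not sanitize_area is obligatory.

Obligatory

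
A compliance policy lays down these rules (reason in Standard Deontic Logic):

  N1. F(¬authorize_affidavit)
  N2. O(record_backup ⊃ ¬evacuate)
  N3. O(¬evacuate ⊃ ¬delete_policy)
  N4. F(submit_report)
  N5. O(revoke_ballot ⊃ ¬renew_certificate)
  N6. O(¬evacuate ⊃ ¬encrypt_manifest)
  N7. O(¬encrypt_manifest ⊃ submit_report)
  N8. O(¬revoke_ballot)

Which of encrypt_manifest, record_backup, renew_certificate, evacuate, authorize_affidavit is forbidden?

Premise 4 is F(submit_report), i.e. O(¬submit_report).
Premise 7, O(¬encrypt_manifest ⊃ submit_report), contraposes to O(¬submit_report ⊃ encrypt_manifest); with O(¬submit_report) we get O(encrypt_manifest).
Premise 6 is O(¬evacuate ⊃ ¬encrypt_manifest); contrapositively O(encrypt_manifest ⊃ evacuate). Since O(encrypt_manifest) holds, K gives O(evacuate).
Premise 2 is O(record_backup ⊃ ¬evacuate); contrapositively O(evacuate ⊃ ¬record_backup). Since O(evacuate) holds, K gives O(¬record_backup).
So O(¬record_backup) holds, i.e. record_backup is forbidden. None of the other listed options is forbidden under the premises.

record_backup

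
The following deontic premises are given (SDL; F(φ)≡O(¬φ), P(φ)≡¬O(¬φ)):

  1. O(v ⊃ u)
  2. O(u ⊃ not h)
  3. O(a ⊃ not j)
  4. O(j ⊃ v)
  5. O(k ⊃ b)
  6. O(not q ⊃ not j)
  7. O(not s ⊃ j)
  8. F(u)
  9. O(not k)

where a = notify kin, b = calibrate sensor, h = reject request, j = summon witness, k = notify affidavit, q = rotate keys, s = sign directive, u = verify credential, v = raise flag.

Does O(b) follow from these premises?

No

Premise 5 is O(k ⊃ b), but O(k) is not derivable from the premises, so it does not yield O(b).
No other premise forces O(b). An ideal world satisfying every premise can still have b false, so O(b) is not derivable.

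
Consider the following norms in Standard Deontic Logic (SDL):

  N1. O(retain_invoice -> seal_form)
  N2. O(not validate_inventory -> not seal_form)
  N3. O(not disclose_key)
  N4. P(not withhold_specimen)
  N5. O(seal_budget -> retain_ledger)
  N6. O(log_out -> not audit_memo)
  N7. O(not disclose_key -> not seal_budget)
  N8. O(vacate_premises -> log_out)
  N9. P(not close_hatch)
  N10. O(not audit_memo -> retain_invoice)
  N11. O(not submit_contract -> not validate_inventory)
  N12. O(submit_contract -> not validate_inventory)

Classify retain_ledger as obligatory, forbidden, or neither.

Neither

Premise 5 is O(seal_budget -> retain_ledger), but O(seal_budget) is not derivable from the premises, so it does not yield O(retain_ledger).
No premise or chain of K-axiom applications forces O(retain_ledger), and none forces O(not retain_ledger). So retain_ledger is neither obligatory nor forbidden under these norms.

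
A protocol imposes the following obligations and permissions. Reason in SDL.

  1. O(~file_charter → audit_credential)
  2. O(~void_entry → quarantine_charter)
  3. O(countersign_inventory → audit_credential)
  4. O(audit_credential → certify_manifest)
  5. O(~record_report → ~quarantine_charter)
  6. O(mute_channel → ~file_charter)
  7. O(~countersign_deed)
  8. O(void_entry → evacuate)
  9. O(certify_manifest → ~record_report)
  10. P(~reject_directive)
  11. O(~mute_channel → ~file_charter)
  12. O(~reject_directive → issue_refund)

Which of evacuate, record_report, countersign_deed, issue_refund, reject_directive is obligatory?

evacuate

Premises 6 and 11 are O(mute_channel → ~file_charter) and O(~mute_channel → ~file_charter); every ideal world satisfies mute_channel or ~mute_channel, so in either case ~file_charter holds — hence O(~file_charter).
With premise 1, O(~file_charter → audit_credential), the K-axiom yields O(audit_credential).
With premise 4, O(audit_credential → certify_manifest), the K-axiom yields O(certify_manifest).
Applying K to premise 9 (O(certify_manifest → ~record_report)) and O(certify_manifest) yields O(~record_report).
From O(~record_report) and premise 5, O(~record_report → ~quarantine_charter), we obtain O(~quarantine_charter).
The contrapositive of premise 2 (O(~void_entry → quarantine_charter)) is O(~quarantine_charter → void_entry), and O(~quarantine_charter) is already established, so O(void_entry).
Premise 8 is O(void_entry → evacuate); since O(void_entry), deontic closure gives O(evacuate).
So O(evacuate) holds — evacuate is obligatory. None of the other listed options is made obligatory by any chain of premises.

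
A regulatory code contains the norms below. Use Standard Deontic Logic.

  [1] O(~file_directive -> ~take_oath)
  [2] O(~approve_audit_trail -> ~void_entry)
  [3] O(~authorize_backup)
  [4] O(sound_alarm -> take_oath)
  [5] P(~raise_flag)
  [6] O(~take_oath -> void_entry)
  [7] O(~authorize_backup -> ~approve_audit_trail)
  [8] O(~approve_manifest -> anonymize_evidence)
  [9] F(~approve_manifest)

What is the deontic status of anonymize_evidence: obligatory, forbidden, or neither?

Premise 8 is O(~approve_manifest -> anonymize_evidence), but O(~approve_manifest) is not derivable from the premises, so it does not yield O(anonymize_evidence).
No premise or chain of K-axiom applications forces O(anonymize_evidence), and none forces O(~anonymize_evidence). So anonymize_evidence is neither obligatory nor forbidden under these norms.

Neither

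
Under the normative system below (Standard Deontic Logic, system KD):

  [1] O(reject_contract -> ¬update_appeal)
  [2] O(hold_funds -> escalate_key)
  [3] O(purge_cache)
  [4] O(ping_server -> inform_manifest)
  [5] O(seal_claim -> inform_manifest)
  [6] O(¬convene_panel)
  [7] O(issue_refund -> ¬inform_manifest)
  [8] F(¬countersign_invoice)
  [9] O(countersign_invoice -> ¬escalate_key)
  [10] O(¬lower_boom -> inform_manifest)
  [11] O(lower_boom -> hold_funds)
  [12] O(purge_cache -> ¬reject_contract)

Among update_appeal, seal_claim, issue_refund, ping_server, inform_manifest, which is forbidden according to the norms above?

Premise 8 is F(¬countersign_invoice), i.e. O(countersign_invoice).
From O(countersign_invoice) and premise 9, O(countersign_invoice -> ¬escalate_key), we obtain O(¬escalate_key).
Premise 2, O(hold_funds -> escalate_key), contraposes to O(¬escalate_key -> ¬hold_funds); with O(¬escalate_key) we get O(¬hold_funds).
The contrapositive of premise 11 (O(lower_boom -> hold_funds)) is O(¬hold_funds -> ¬lower_boom), and O(¬hold_funds) is already established, so O(¬lower_boom).
Premise 10 is O(¬lower_boom -> inform_manifest); since O(¬lower_boom), deontic closure gives O(inform_manifest).
Premise 7 is O(issue_refund -> ¬inform_manifest); contrapositively O(inform_manifest -> ¬issue_refund). Since O(inform_manifest) holds, K gives O(¬issue_refund).
So O(¬issue_refund) holds, i.e. issue_refund is forbidden. None of the other listed options is forbidden under the premises.

issue_refund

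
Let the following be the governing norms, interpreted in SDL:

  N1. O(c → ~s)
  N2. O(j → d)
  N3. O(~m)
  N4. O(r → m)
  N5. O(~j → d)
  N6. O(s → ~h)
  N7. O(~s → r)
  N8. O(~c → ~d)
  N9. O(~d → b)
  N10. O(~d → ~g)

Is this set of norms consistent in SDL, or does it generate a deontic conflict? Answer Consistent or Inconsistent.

Premises 5 and 2 are O(~j → d) and O(j → d); every ideal world satisfies ~j or j, so in either case d holds — hence O(d).
Premise 8 is O(~c → ~d); contrapositively O(d → c). Since O(d) holds, K gives O(c).
From O(c) and premise 1, O(c → ~s), we obtain O(~s).
Applying K to premise 7 (O(~s → r)) and O(~s) yields O(r).
Premise 4 is O(r → m); since O(r), deontic closure gives O(m).
However, premise 3 gives O(~m).
We now have both O(m) and O(~m) — m is simultaneously obligatory and forbidden, violating the D-axiom.

Inconsistent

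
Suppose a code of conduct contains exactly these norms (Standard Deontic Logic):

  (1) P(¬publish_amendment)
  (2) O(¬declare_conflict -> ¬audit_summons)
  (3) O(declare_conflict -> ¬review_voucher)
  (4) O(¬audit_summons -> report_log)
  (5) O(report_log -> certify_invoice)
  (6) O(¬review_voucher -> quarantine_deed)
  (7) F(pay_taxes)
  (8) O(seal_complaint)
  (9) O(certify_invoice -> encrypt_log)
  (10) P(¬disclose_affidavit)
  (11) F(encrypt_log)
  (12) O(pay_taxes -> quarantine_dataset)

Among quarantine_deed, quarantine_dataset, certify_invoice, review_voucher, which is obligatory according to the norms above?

Premise 11 is F(encrypt_log), i.e. O(¬encrypt_log).
The contrapositive of premise 9 (O(certify_invoice -> encrypt_log)) is O(¬encrypt_log -> ¬certify_invoice), and O(¬encrypt_log) is already established, so O(¬certify_invoice).
Premise 5, O(report_log -> certify_invoice), contraposes to O(¬certify_invoice -> ¬report_log); with O(¬certify_invoice) we get O(¬report_log).
Premise 4, O(¬audit_summons -> report_log), contraposes to O(¬report_log -> audit_summons); with O(¬report_log) we get O(audit_summons).
The contrapositive of premise 2 (O(¬declare_conflict -> ¬audit_summons)) is O(audit_summons -> declare_conflict), and O(audit_summons) is already established, so O(declare_conflict).
From O(declare_conflict) and premise 3, O(declare_conflict -> ¬review_voucher), we obtain O(¬review_voucher).
Premise 6 is O(¬review_voucher -> quarantine_deed); since O(¬review_voucher), deontic closure gives O(quarantine_deed).
So O(quarantine_deed) holds — quarantine_deed is obligatory. None of the other listed options is made obligatory by any chain of premises.

quarantine_deed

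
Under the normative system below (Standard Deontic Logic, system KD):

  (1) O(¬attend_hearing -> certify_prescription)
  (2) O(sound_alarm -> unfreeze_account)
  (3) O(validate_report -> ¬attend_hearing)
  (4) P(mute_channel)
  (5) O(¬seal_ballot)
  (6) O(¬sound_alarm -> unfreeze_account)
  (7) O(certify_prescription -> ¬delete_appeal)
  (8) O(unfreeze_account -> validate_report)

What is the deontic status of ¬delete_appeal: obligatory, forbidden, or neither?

Premises 6 and 2 are O(¬sound_alarm -> unfreeze_account) and O(sound_alarm -> unfreeze_account); every ideal world satisfies ¬sound_alarm or sound_alarm, so in either case unfreeze_account holds — hence O(unfreeze_account).
Premise 8 is O(unfreeze_account -> validate_report); since O(unfreeze_account), deontic closure gives O(validate_report).
Premise 3 is O(validate_report -> ¬attend_hearing); since O(validate_report), deontic closure gives O(¬attend_hearing).
With premise 1, O(¬attend_hearing -> certify_prescription), the K-axiom yields O(certify_prescription).
Applying K to premise 7 (O(certify_prescription -> ¬delete_appeal)) and O(certify_prescription) yields O(¬delete_appeal).
Premises 4, 5 do not contribute to this derivation.
Hence ¬delete_appeal is obligatory.

Obligatory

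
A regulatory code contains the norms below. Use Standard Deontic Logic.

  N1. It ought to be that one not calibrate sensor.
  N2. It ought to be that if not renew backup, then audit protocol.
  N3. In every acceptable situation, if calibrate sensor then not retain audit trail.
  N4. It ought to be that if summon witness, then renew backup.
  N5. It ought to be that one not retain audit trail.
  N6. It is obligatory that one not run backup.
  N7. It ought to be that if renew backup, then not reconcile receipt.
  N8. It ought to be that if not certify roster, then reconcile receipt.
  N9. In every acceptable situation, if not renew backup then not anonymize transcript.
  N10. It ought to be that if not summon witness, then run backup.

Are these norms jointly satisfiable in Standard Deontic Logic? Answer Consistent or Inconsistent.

Consistent

Premise 3 is O(calibrate_sensor → ¬retain_audit_trail); even if O(¬retain_audit_trail) held, inferring O(calibrate_sensor) would be affirming the consequent — invalid.
So O(calibrate_sensor) is not derivable, and the apparent clash with O(¬calibrate_sensor) does not arise.
A world satisfying every obligation exists (e.g. anonymize_transcript=false, audit_protocol=false, calibrate_sensor=false, certify_roster=true, reconcile_receipt=false, renew_backup=true, retain_audit_trail=false, run_backup=false, summon_witness=true); no atom is both obligatory and forbidden, so the set is consistent.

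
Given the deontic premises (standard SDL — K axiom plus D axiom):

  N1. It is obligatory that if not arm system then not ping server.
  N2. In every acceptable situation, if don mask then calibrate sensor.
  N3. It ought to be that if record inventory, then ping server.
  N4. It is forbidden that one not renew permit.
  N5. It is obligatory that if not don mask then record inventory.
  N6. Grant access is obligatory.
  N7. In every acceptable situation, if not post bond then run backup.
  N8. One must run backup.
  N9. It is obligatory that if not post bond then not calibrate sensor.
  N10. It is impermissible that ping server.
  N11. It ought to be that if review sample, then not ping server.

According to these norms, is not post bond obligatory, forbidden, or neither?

Forbidden

Premise 10, F(ping_server), is equivalent to O(¬ping_server).
The contrapositive of premise 3 (O(record_inventory → ping_server)) is O(¬ping_server → ¬record_inventory), and O(¬ping_server) is already established, so O(¬record_inventory).
Premise 5, O(¬don_mask → record_inventory), contraposes to O(¬record_inventory → don_mask); with O(¬record_inventory) we get O(don_mask).
From O(don_mask) and premise 2, O(don_mask → calibrate_sensor), we obtain O(calibrate_sensor).
The contrapositive of premise 9 (O(¬post_bond → ¬calibrate_sensor)) is O(calibrate_sensor → post_bond), and O(calibrate_sensor) is already established, so O(post_bond).
Premises 1, 4, 6, 7, 8, 11 do not contribute to this derivation.
Thus O(post_bond), which is F(¬post_bond): ¬post_bond is forbidden.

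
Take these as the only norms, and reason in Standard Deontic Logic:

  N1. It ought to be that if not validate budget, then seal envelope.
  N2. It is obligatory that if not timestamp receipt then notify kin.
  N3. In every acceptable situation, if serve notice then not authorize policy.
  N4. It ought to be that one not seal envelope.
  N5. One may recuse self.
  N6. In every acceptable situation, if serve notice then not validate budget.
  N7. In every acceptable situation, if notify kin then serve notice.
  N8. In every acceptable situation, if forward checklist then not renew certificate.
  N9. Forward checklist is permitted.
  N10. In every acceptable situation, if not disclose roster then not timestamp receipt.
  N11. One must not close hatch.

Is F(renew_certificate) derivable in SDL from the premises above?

No

Premise 8 is O(forward_checklist → ¬renew_certificate), but O(forward_checklist) is not derivable from the premises (the permission P(forward_checklist) asserts only ¬O(¬forward_checklist), not O(forward_checklist)), so it does not yield O(¬renew_certificate).
No other premise forces O(¬renew_certificate). An ideal world satisfying every premise can still have renew_certificate true, so F(renew_certificate) is not derivable.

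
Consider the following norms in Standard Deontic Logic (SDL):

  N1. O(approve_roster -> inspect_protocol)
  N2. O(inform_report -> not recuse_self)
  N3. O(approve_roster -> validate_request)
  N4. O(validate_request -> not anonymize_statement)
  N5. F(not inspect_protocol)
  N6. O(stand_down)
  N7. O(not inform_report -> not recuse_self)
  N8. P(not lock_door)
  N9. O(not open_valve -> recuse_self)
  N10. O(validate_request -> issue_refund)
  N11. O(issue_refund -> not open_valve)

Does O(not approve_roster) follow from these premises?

Premises 7 and 2 are O(not inform_report -> not recuse_self) and O(inform_report -> not recuse_self); every ideal world satisfies not inform_report or inform_report, so in either case not recuse_self holds — hence O(not recuse_self).
Premise 9 is O(not open_valve -> recuse_self); contrapositively O(not recuse_self -> open_valve). Since O(not recuse_self) holds, K gives O(open_valve).
Premise 11 is O(issue_refund -> not open_valve); contrapositively O(open_valve -> not issue_refund). Since O(open_valve) holds, K gives O(not issue_refund).
Premise 10, O(validate_request -> issue_refund), contraposes to O(not issue_refund -> not validate_request); with O(not issue_refund) we get O(not validate_request).
Premise 3 is O(approve_roster -> validate_request); contrapositively O(not validate_request -> not approve_roster). Since O(not validate_request) holds, K gives O(not approve_roster).
Premises 1, 4, 5, 6, 8 do not contribute to this derivation.
So O(not approve_roster) follows.

Yes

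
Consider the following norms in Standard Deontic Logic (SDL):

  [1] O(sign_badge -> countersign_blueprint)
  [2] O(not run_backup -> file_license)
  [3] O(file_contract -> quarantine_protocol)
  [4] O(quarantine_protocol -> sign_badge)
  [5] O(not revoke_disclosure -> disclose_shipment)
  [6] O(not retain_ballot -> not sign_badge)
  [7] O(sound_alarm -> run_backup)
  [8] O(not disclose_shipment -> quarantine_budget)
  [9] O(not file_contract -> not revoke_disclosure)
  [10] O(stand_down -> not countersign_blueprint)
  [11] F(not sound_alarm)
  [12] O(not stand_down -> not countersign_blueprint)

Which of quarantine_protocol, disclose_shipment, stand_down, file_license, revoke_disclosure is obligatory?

disclose_shipment

Premises 12 and 10 cover both cases: O(not stand_down -> not countersign_blueprint) and O(stand_down -> not countersign_blueprint). Since not stand_down ∨ stand_down is a tautology, O(not countersign_blueprint) follows.
The contrapositive of premise 1 (O(sign_badge -> countersign_blueprint)) is O(not countersign_blueprint -> not sign_badge), and O(not countersign_blueprint) is already established, so O(not sign_badge).
Premise 4, O(quarantine_protocol -> sign_badge), contraposes to O(not sign_badge -> not quarantine_protocol); with O(not sign_badge) we get O(not quarantine_protocol).
Premise 3 is O(file_contract -> quarantine_protocol); contrapositively O(not quarantine_protocol -> not file_contract). Since O(not quarantine_protocol) holds, K gives O(not file_contract).
From O(not file_contract) and premise 9, O(not file_contract -> not revoke_disclosure), we obtain O(not revoke_disclosure).
With premise 5, O(not revoke_disclosure -> disclose_shipment), the K-axiom yields O(disclose_shipment).
So O(disclose_shipment) holds — disclose_shipment is obligatory. None of the other listed options is made obligatory by any chain of premises.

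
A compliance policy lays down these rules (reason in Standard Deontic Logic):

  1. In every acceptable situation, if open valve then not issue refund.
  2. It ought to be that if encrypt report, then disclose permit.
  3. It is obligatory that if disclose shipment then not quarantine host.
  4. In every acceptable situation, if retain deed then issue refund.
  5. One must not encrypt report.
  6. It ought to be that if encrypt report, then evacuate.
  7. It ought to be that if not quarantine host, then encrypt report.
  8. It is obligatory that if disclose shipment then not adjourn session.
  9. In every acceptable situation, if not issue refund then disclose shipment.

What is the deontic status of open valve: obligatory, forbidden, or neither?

Premise 5, F(encrypt_report), is equivalent to O(¬encrypt_report).
Premise 7 is O(¬quarantine_host → encrypt_report); contrapositively O(¬encrypt_report → quarantine_host). Since O(¬encrypt_report) holds, K gives O(quarantine_host).
The contrapositive of premise 3 (O(disclose_shipment → ¬quarantine_host)) is O(quarantine_host → ¬disclose_shipment), and O(quarantine_host) is already established, so O(¬disclose_shipment).
Premise 9, O(¬issue_refund → disclose_shipment), contraposes to O(¬disclose_shipment → issue_refund); with O(¬disclose_shipment) we get O(issue_refund).
Premise 1, O(open_valve → ¬issue_refund), contraposes to O(issue_refund → ¬open_valve); with O(issue_refund) we get O(¬open_valve).
Premises 2, 4, 6, 8 do not contribute to this derivation.
Thus O(¬open_valve), which is F(open_valve): open_valve is forbidden.

Forbidden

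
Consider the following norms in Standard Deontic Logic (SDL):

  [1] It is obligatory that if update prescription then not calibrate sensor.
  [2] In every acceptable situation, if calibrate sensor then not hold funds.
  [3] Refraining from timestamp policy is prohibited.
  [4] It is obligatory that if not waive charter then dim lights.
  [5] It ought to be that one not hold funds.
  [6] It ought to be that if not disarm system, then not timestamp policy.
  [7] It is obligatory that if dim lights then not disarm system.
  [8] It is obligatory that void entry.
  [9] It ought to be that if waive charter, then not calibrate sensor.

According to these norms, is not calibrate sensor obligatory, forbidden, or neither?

Premise 3, F(¬timestamp_policy), is equivalent to O(timestamp_policy).
Premise 6 is O(¬disarm_system → ¬timestamp_policy); contrapositively O(timestamp_policy → disarm_system). Since O(timestamp_policy) holds, K gives O(disarm_system).
The contrapositive of premise 7 (O(dim_lights → ¬disarm_system)) is O(disarm_system → ¬dim_lights), and O(disarm_system) is already established, so O(¬dim_lights).
Premise 4, O(¬waive_charter → dim_lights), contraposes to O(¬dim_lights → waive_charter); with O(¬dim_lights) we get O(waive_charter).
Premise 9 is O(waive_charter → ¬calibrate_sensor); since O(waive_charter), deontic closure gives O(¬calibrate_sensor).
Premises 1, 2, 5, 8 do not contribute to this derivation.
Hence ¬calibrate_sensor is obligatory.

Obligatory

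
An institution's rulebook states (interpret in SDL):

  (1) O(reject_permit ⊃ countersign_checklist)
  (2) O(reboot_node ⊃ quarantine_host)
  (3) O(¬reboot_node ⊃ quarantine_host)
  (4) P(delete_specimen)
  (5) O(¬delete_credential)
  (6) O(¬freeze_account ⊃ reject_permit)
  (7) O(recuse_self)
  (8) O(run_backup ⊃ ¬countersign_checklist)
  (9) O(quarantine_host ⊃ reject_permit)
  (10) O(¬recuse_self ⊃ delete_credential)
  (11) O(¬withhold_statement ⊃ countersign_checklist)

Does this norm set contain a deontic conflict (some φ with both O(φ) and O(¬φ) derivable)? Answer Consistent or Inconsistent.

Premise 10 is O(¬recuse_self ⊃ delete_credential), but O(¬recuse_self) is not derivable from the premises, so it does not yield O(delete_credential).
So O(delete_credential) is not derivable, and the apparent clash with O(¬delete_credential) does not arise.
A world satisfying every obligation exists (e.g. countersign_checklist=true, delete_credential=false, delete_specimen=false, freeze_account=false, quarantine_host=true, reboot_node=false, recuse_self=true, reject_permit=true, run_backup=false, withhold_statement=false); no atom is both obligatory and forbidden, so the set is consistent.

Consistent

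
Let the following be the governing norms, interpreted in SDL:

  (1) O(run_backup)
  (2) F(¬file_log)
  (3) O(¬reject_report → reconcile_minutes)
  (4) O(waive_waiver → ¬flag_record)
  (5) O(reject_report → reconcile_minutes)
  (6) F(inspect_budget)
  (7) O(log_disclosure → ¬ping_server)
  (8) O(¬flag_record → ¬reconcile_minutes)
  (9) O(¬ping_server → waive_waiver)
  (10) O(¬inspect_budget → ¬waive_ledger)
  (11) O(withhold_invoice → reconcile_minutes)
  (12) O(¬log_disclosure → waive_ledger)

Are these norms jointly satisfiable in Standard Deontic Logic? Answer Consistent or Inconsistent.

Inconsistent

Premises 5 and 3 are O(reject_report → reconcile_minutes) and O(¬reject_report → reconcile_minutes); every ideal world satisfies reject_report or ¬reject_report, so in either case reconcile_minutes holds — hence O(reconcile_minutes).
The contrapositive of premise 8 (O(¬flag_record → ¬reconcile_minutes)) is O(reconcile_minutes → flag_record), and O(reconcile_minutes) is already established, so O(flag_record).
Premise 4, O(waive_waiver → ¬flag_record), contraposes to O(flag_record → ¬waive_waiver); with O(flag_record) we get O(¬waive_waiver).
Premise 9, O(¬ping_server → waive_waiver), contraposes to O(¬waive_waiver → ping_server); with O(¬waive_waiver) we get O(ping_server).
Premise 7 is O(log_disclosure → ¬ping_server); contrapositively O(ping_server → ¬log_disclosure). Since O(ping_server) holds, K gives O(¬log_disclosure).
Applying K to premise 12 (O(¬log_disclosure → waive_ledger)) and O(¬log_disclosure) yields O(waive_ledger).
Premise 10, O(¬inspect_budget → ¬waive_ledger), contraposes to O(waive_ledger → inspect_budget); with O(waive_ledger) we get O(inspect_budget).
But premise 6, F(inspect_budget), means O(¬inspect_budget).
We now have both O(inspect_budget) and O(¬inspect_budget) — inspect_budget is simultaneously obligatory and forbidden, violating the D-axiom.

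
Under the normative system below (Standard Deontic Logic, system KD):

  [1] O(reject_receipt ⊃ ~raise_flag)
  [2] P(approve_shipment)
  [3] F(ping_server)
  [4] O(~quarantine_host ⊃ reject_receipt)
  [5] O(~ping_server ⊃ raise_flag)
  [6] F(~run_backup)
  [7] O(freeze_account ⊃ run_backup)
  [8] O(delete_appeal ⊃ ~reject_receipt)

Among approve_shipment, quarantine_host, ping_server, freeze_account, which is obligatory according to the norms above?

Premise 3, F(ping_server), is equivalent to O(~ping_server).
From O(~ping_server) and premise 5, O(~ping_server ⊃ raise_flag), we obtain O(raise_flag).
Premise 1, O(reject_receipt ⊃ ~raise_flag), contraposes to O(raise_flag ⊃ ~reject_receipt); with O(raise_flag) we get O(~reject_receipt).
The contrapositive of premise 4 (O(~quarantine_host ⊃ reject_receipt)) is O(~reject_receipt ⊃ quarantine_host), and O(~reject_receipt) is already established, so O(quarantine_host).
So O(quarantine_host) holds — quarantine_host is obligatory. None of the other listed options is made obligatory by any chain of premises.

quarantine_host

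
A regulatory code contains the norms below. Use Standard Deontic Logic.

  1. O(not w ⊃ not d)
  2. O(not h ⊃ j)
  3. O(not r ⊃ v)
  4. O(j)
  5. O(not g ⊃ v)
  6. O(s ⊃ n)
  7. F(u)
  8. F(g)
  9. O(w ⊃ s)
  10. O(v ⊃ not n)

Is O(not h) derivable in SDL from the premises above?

Premise 2 is O(not h ⊃ j); even if O(j) held, inferring O(not h) would be affirming the consequent — invalid.
No other premise forces O(not h). An ideal world satisfying every premise can still have not h false, so O(not h) is not derivable.

No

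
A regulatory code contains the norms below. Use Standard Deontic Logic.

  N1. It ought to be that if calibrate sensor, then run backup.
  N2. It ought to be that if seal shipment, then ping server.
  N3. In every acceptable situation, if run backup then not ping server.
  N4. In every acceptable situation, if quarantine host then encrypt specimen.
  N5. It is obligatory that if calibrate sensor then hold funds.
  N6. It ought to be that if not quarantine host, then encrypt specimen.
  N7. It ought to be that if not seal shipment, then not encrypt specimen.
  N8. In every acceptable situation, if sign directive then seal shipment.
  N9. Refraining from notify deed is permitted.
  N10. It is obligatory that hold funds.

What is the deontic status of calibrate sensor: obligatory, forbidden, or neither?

Forbidden

By case analysis on quarantine_host: premise 4 gives O(quarantine_host → encrypt_specimen) and premise 6 gives O(¬quarantine_host → encrypt_specimen), so O(encrypt_specimen) either way.
Premise 7, O(¬seal_shipment → ¬encrypt_specimen), contraposes to O(encrypt_specimen → seal_shipment); with O(encrypt_specimen) we get O(seal_shipment).
With premise 2, O(seal_shipment → ping_server), the K-axiom yields O(ping_server).
Premise 3 is O(run_backup → ¬ping_server); contrapositively O(ping_server → ¬run_backup). Since O(ping_server) holds, K gives O(¬run_backup).
Premise 1, O(calibrate_sensor → run_backup), contraposes to O(¬run_backup → ¬calibrate_sensor); with O(¬run_backup) we get O(¬calibrate_sensor).
Premises 5, 8, 9, 10 do not contribute to this derivation.
Thus O(¬calibrate_sensor), which is F(calibrate_sensor): calibrate_sensor is forbidden.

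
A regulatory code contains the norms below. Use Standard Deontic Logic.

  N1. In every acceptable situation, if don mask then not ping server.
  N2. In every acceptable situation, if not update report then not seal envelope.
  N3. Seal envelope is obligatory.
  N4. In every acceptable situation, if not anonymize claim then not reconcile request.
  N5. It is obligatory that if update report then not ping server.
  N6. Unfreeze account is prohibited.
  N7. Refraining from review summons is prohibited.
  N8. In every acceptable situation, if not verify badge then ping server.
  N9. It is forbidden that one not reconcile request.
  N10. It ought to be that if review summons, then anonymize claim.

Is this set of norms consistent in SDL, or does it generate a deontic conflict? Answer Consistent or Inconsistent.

Premise 4 is O(¬anonymize_claim → ¬reconcile_request), but O(¬anonymize_claim) is not derivable from the premises, so it does not yield O(¬reconcile_request).
So O(¬reconcile_request) is not derivable, and the apparent clash with O(reconcile_request) does not arise.
A world satisfying every obligation exists (e.g. anonymize_claim=true, don_mask=false, ping_server=false, reconcile_request=true, review_summons=true, seal_envelope=true, unfreeze_account=false, update_report=true, verify_badge=true); no atom is both obligatory and forbidden, so the set is consistent.

Consistent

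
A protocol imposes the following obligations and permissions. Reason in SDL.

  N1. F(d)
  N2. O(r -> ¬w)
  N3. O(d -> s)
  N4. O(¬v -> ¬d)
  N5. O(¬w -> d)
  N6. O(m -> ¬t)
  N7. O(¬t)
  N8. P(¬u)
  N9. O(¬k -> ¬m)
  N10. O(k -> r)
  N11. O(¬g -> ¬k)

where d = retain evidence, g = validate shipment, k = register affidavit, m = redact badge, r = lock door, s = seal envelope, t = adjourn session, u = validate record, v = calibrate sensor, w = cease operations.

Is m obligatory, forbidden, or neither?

Forbidden

F(d) at premise 1 means O(¬d).
Premise 5, O(¬w -> d), contraposes to O(¬d -> w); with O(¬d) we get O(w).
The contrapositive of premise 2 (O(r -> ¬w)) is O(w -> ¬r), and O(w) is already established, so O(¬r).
Premise 10, O(k -> r), contraposes to O(¬r -> ¬k); with O(¬r) we get O(¬k).
With premise 9, O(¬k -> ¬m), the K-axiom yields O(¬m).
Premises 3, 4, 6, 7, 8, 11 do not contribute to this derivation.
Thus O(¬m), which is F(m): m is forbidden.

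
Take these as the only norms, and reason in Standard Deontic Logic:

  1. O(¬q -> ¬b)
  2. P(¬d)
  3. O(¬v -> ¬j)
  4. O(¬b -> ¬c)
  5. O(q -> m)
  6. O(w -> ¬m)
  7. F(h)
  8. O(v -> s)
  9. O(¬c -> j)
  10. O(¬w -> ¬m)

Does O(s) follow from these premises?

Premises 10 and 6 cover both cases: O(¬w -> ¬m) and O(w -> ¬m). Since ¬w ∨ w is a tautology, O(¬m) follows.
Premise 5 is O(q -> m); contrapositively O(¬m -> ¬q). Since O(¬m) holds, K gives O(¬q).
From O(¬q) and premise 1, O(¬q -> ¬b), we obtain O(¬b).
From O(¬b) and premise 4, O(¬b -> ¬c), we obtain O(¬c).
Premise 9 is O(¬c -> j); since O(¬c), deontic closure gives O(j).
Premise 3, O(¬v -> ¬j), contraposes to O(j -> v); with O(j) we get O(v).
Premise 8 is O(v -> s); since O(v), deontic closure gives O(s).
Premises 2, 7 do not contribute to this derivation.
So O(s) follows.

Yes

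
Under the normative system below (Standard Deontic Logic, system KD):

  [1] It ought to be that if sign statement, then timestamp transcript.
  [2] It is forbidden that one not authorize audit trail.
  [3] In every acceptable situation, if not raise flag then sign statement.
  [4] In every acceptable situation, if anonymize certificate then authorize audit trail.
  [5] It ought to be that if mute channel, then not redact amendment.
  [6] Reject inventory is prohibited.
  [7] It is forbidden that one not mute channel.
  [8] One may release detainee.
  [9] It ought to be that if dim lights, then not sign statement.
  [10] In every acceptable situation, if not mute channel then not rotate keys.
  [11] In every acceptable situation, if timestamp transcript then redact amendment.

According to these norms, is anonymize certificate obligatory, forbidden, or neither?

Premise 4 is O(anonymize_certificate → authorize_audit_trail); even if O(authorize_audit_trail) held, inferring O(anonymize_certificate) would be affirming the consequent — invalid.
No premise or chain of K-axiom applications forces O(anonymize_certificate), and none forces O(¬anonymize_certificate). So anonymize_certificate is neither obligatory nor forbidden under these norms.

Neither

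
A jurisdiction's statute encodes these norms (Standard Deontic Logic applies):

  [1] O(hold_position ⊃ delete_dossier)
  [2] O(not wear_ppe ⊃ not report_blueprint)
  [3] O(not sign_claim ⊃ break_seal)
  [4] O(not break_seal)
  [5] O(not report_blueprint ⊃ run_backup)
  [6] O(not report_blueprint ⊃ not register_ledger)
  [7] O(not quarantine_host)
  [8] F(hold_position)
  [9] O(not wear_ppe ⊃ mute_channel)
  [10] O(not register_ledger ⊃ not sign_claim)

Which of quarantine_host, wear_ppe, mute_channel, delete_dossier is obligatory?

wear_ppe

Premise 4 gives O(not break_seal).
Premise 3 is O(not sign_claim ⊃ break_seal); contrapositively O(not break_seal ⊃ sign_claim). Since O(not break_seal) holds, K gives O(sign_claim).
The contrapositive of premise 10 (O(not register_ledger ⊃ not sign_claim)) is O(sign_claim ⊃ register_ledger), and O(sign_claim) is already established, so O(register_ledger).
Premise 6, O(not report_blueprint ⊃ not register_ledger), contraposes to O(register_ledger ⊃ report_blueprint); with O(register_ledger) we get O(report_blueprint).
The contrapositive of premise 2 (O(not wear_ppe ⊃ not report_blueprint)) is O(report_blueprint ⊃ wear_ppe), and O(report_blueprint) is already established, so O(wear_ppe).
So O(wear_ppe) holds — wear_ppe is obligatory. None of the other listed options is made obligatory by any chain of premises.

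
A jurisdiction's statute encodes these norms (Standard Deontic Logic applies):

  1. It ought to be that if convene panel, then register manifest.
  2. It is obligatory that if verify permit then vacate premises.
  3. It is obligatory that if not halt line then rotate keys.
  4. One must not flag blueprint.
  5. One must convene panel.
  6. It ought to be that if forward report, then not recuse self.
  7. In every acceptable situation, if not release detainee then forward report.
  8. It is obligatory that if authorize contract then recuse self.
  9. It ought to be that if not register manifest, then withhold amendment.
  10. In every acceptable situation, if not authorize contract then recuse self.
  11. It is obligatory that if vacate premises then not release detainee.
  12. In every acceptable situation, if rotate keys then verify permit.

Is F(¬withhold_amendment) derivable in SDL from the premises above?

Premise 9 is O(¬register_manifest → withhold_amendment), but O(¬register_manifest) is not derivable from the premises, so it does not yield O(withhold_amendment).
No other premise forces O(withhold_amendment). An ideal world satisfying every premise can still have ¬withhold_amendment true, so F(¬withhold_amendment) is not derivable.

No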